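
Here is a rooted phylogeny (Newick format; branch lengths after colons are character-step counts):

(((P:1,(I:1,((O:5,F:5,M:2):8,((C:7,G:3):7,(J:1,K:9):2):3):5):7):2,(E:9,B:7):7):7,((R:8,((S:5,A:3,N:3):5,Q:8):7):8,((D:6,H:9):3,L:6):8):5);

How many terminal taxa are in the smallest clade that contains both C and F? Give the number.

The MRCA of C and F is the node subtending ((O,F,M),((C,G),(J,K))).
That clade contains 7 terminal taxa: C, F, G, J, K, M, O.

7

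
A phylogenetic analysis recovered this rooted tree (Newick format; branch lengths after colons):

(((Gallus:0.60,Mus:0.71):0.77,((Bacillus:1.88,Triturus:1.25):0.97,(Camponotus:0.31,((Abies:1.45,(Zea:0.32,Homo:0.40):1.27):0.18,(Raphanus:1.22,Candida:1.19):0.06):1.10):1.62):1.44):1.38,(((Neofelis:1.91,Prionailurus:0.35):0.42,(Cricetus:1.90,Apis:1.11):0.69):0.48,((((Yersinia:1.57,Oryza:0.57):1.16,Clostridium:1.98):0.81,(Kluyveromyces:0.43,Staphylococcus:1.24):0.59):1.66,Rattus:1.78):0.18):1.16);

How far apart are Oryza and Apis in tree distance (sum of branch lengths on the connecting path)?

6.66

The path runs Oryza → … → MRCA → … → Apis; the MRCA is the node subtending (((Neofelis,Prionailurus),(Cricetus,Apis)),((((Yersinia,Oryza),Clostridium),(Kluyveromyces,Staphylococcus)),Rattus)).
Branch lengths along that path: 0.57 + 1.16 + 0.81 + 1.66 + 0.18 + 0.48 + 0.69 + 1.11 = 6.66.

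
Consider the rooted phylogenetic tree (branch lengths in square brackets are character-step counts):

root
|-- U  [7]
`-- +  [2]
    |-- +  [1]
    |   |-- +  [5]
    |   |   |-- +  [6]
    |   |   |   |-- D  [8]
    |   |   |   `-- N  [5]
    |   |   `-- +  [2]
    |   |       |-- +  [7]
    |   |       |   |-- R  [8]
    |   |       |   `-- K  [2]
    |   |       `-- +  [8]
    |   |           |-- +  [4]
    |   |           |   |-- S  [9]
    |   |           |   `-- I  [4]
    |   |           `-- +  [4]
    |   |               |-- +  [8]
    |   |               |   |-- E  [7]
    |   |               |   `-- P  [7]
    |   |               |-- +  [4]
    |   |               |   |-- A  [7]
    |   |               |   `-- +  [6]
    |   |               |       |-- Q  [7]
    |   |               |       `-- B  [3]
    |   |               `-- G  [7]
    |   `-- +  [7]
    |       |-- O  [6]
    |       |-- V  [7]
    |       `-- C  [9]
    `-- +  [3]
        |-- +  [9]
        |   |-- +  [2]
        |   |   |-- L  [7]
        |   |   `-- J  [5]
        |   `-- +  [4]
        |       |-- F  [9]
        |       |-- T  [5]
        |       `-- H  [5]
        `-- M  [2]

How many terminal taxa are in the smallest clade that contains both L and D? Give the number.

21

The MRCA of L and D is the node subtending ((((D,N),((R,K),((S,I),((E,P),(A,(Q,B)),G)))),(O,V,C)),(((L,J),(F,T,H)),M)).
That clade contains 21 terminal taxa: A, B, C, D, E, F, G, H, I, J, K, L, M, N, O, P, Q, R, S, T, V.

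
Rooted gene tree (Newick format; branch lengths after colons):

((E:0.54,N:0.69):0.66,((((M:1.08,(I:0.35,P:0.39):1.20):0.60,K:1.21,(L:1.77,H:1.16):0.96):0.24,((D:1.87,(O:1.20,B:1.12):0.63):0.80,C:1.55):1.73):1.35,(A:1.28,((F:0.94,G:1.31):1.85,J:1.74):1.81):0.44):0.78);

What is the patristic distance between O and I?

6.75

The path runs O → … → MRCA → … → I; the MRCA is the node subtending (((M,(I,P)),K,(L,H)),((D,(O,B)),C)).
Branch lengths along that path: 1.20 + 0.63 + 0.80 + 1.73 + 0.24 + 0.60 + 1.20 + 0.35 = 6.75.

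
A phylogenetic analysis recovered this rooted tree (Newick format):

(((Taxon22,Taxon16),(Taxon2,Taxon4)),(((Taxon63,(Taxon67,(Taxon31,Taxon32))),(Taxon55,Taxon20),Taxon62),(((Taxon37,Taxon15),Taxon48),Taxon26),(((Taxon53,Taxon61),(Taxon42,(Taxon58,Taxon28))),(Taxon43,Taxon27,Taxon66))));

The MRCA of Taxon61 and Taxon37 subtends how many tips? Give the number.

19

The MRCA of Taxon61 and Taxon37 is the node subtending (((Taxon63,(Taxon67,(Taxon31,Taxon32))),(Taxon55,Taxon20),Taxon62),(((Taxon37,Taxon15),Taxon48),Taxon26),(((Taxon53,Taxon61),(Taxon42,(Taxon58,Taxon28))),(Taxon43,Taxon27,Taxon66))).
That clade contains 19 terminal taxa: Taxon15, Taxon20, Taxon26, Taxon27, Taxon28, Taxon31, Taxon32, Taxon37, Taxon42, Taxon43, Taxon48, Taxon53, Taxon55, Taxon58, Taxon61, Taxon62, Taxon63, Taxon66, Taxon67.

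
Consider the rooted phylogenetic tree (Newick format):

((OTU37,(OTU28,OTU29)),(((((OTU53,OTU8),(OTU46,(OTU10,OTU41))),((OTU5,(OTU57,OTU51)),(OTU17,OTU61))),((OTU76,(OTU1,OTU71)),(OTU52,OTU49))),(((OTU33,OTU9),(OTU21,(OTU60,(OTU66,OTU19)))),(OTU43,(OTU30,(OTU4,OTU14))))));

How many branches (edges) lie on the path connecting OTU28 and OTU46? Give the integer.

The MRCA of OTU28 and OTU46 is the root of the tree.
From OTU28 up to that node: 3 branches. From OTU46 up to the same node: 6 branches. Total: 3 + 6 = 9.

9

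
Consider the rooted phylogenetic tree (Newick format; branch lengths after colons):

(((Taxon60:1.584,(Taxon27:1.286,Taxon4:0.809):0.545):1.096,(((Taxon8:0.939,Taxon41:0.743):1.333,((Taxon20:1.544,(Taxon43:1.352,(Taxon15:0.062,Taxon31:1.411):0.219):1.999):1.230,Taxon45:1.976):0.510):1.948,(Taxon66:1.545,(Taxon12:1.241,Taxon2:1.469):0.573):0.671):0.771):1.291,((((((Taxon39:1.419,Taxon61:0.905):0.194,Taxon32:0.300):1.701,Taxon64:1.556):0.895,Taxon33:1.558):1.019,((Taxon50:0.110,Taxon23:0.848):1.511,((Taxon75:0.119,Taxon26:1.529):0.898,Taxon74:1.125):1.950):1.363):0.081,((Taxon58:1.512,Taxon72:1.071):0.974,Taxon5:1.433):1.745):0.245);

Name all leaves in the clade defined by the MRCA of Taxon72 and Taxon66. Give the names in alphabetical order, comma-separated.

Taxon12, Taxon15, Taxon2, Taxon20, Taxon23, Taxon26, Taxon27, Taxon31, Taxon32, Taxon33, Taxon39, Taxon4, Taxon41, Taxon43, Taxon45, Taxon5, Taxon50, Taxon58, Taxon60, Taxon61, Taxon64, Taxon66, Taxon72, Taxon74, Taxon75, Taxon8

Tracing Taxon72: it sits inside (Taxon58,Taxon72).
Tracing Taxon66: it sits inside (Taxon66,(Taxon12,Taxon2)).
The smallest clade enclosing both is the whole tree (their MRCA is the root), so the answer is all 26 tips in alphabetical order.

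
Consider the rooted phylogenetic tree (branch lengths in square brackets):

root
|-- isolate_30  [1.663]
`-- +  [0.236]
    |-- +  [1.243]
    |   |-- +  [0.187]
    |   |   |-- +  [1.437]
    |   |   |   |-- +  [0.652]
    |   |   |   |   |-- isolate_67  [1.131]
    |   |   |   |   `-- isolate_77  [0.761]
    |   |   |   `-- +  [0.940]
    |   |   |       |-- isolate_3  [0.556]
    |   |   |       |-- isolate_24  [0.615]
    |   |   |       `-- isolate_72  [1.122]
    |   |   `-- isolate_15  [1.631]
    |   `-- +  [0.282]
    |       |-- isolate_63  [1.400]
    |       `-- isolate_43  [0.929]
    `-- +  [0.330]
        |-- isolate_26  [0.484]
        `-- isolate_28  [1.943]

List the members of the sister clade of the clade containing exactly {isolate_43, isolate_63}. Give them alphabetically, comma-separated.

isolate_15, isolate_24, isolate_3, isolate_67, isolate_72, isolate_77

The clade containing exactly {isolate_43, isolate_63} attaches to the tree at the node subtending ((((isolate_67,isolate_77),(isolate_3,isolate_24,isolate_72)),isolate_15),(isolate_63,isolate_43)).
The other lineage descending from that same node — the sister group — is (((isolate_67,isolate_77),(isolate_3,isolate_24,isolate_72)),isolate_15); its 6 tips in alphabetical order are the answer.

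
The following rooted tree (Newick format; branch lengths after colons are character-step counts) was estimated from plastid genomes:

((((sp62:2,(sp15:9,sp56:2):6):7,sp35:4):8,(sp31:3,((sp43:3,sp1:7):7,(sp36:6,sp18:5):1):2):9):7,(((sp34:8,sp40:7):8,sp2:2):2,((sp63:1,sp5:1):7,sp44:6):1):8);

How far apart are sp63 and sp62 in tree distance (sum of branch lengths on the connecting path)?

The path runs sp63 → … → MRCA → … → sp62; the MRCA is the root of the tree.
Branch lengths along that path: 1 + 7 + 1 + 8 + 7 + 8 + 7 + 2 = 41.

41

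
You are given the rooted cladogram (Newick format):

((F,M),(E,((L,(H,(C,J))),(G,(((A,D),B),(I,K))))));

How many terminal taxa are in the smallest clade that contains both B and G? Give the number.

6

The MRCA of B and G is the node subtending (G,(((A,D),B),(I,K))).
That clade contains 6 terminal taxa: A, B, D, G, I, K.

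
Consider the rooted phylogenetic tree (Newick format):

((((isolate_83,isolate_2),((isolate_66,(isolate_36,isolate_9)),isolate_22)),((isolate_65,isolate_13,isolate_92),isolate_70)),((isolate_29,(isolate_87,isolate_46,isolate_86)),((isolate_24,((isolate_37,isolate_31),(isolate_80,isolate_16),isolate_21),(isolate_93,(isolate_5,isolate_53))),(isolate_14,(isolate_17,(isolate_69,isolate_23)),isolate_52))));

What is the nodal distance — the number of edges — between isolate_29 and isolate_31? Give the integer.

The MRCA of isolate_29 and isolate_31 is the node subtending ((isolate_29,(isolate_87,isolate_46,isolate_86)),((isolate_24,((isolate_37,isolate_31),(isolate_80,isolate_16),isolate_21),(isolate_93,(isolate_5,isolate_53))),(isolate_14,(isolate_17,(isolate_69,isolate_23)),isolate_52))).
From isolate_29 up to that node: 2 branches. From isolate_31 up to the same node: 5 branches. Total: 2 + 5 = 7.

7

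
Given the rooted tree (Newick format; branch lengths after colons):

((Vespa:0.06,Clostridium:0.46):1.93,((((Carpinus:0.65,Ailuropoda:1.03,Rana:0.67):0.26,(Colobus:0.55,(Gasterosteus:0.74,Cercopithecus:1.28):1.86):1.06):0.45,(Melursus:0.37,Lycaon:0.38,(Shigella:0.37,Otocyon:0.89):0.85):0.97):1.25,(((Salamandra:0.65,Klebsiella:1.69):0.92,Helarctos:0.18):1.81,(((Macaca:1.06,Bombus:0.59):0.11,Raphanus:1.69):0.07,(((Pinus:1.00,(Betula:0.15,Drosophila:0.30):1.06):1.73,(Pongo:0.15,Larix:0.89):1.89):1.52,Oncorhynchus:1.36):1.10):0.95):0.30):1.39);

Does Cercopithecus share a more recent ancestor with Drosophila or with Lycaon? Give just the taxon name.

Lycaon

The MRCA of Cercopithecus and Lycaon subtends (((Carpinus,Ailuropoda,Rana),(Colobus,(Gasterosteus,Cercopithecus))),(Melursus,Lycaon,(Shigella,Otocyon))) (10 taxa).
The MRCA of Cercopithecus and Drosophila subtends ((((Carpinus,Ailuropoda,Rana),(Colobus,(Gasterosteus,Cercopithecus))),(Melursus,Lycaon,(Shigella,Otocyon))),(((Salamandra,Klebsiella),Helarctos),(((Macaca,Bombus),Raphanus),(((Pinus,(Betula,Drosophila)),(Pongo,Larix)),Oncorhynchus)))) (22 taxa).
The first is nested inside the second, so Cercopithecus shares a more recent common ancestor with Lycaon.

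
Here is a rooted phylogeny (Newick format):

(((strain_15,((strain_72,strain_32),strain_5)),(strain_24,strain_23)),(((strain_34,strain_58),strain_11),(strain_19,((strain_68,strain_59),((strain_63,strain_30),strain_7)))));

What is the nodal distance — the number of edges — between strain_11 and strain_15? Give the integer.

6

The MRCA of strain_11 and strain_15 is the root of the tree.
From strain_11 up to that node: 3 branches. From strain_15 up to the same node: 3 branches. Total: 3 + 3 = 6.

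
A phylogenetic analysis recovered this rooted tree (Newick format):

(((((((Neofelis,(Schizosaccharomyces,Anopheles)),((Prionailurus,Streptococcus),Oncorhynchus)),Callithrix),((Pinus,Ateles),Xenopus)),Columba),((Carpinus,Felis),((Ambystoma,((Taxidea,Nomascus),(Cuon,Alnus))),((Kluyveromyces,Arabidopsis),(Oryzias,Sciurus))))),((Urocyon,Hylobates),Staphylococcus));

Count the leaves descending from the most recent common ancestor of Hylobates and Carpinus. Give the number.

The MRCA of Hylobates and Carpinus is the root, so the clade is the entire tree.
That clade contains 25 terminal taxa: Alnus, Ambystoma, Anopheles, Arabidopsis, Ateles, Callithrix, Carpinus, Columba, Cuon, Felis, Hylobates, Kluyveromyces, Neofelis, Nomascus, Oncorhynchus, Oryzias, Pinus, Prionailurus, Schizosaccharomyces, Sciurus, Staphylococcus, Streptococcus, Taxidea, Urocyon, Xenopus.

25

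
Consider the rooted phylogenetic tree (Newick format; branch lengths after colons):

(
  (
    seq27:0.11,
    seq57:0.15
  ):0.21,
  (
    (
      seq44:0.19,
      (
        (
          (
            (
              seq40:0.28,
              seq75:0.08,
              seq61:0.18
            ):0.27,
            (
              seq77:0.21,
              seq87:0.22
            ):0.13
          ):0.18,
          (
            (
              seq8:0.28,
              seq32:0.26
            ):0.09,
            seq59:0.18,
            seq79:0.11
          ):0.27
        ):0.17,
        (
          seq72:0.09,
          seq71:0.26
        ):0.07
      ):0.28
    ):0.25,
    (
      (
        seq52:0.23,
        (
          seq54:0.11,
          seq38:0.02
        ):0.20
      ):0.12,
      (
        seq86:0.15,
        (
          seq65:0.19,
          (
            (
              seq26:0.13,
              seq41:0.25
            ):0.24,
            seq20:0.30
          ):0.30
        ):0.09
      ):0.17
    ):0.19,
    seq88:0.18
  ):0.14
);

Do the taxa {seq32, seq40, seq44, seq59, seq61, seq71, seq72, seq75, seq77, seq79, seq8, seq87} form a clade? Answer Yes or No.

The most recent common ancestor of these taxa subtends (seq44,((((seq40,seq75,seq61),(seq77,seq87)),((seq8,seq32),seq59,seq79)),(seq72,seq71))).
That clade has exactly 12 tips — every listed taxon and nothing else — so the group is monophyletic.

Yes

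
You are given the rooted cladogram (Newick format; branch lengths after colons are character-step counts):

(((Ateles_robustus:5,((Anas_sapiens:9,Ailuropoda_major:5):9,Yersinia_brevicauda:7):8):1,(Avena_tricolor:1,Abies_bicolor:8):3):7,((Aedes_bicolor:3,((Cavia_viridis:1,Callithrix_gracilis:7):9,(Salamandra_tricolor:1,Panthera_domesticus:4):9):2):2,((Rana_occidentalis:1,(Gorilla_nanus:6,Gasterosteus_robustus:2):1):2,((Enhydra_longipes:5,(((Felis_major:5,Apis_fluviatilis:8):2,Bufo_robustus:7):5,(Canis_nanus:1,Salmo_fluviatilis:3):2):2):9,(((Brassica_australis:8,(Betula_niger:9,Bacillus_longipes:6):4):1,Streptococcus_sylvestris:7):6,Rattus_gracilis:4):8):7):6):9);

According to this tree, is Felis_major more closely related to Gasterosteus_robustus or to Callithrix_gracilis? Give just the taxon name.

Gasterosteus_robustus

The MRCA of Felis_major and Gasterosteus_robustus subtends ((Rana_occidentalis,(Gorilla_nanus,Gasterosteus_robustus)),((Enhydra_longipes,(((Felis_major,Apis_fluviatilis),Bufo_robustus),(Canis_nanus,Salmo_fluviatilis))),(((Brassica_australis,(Betula_niger,Bacillus_longipes)),Streptococcus_sylvestris),Rattus_gracilis))) (14 taxa).
The MRCA of Felis_major and Callithrix_gracilis subtends ((Aedes_bicolor,((Cavia_viridis,Callithrix_gracilis),(Salamandra_tricolor,Panthera_domesticus))),((Rana_occidentalis,(Gorilla_nanus,Gasterosteus_robustus)),((Enhydra_longipes,(((Felis_major,Apis_fluviatilis),Bufo_robustus),(Canis_nanus,Salmo_fluviatilis))),(((Brassica_australis,(Betula_niger,Bacillus_longipes)),Streptococcus_sylvestris),Rattus_gracilis)))) (19 taxa).
The first is nested inside the second, so Felis_major shares a more recent common ancestor with Gasterosteus_robustus.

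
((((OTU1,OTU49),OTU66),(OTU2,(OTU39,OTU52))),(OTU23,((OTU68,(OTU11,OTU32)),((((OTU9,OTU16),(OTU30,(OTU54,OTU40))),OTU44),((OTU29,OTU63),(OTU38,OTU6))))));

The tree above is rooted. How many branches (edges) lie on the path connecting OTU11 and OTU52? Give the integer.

9

The MRCA of OTU11 and OTU52 is the root of the tree.
From OTU11 up to that node: 5 branches. From OTU52 up to the same node: 4 branches. Total: 5 + 4 = 9.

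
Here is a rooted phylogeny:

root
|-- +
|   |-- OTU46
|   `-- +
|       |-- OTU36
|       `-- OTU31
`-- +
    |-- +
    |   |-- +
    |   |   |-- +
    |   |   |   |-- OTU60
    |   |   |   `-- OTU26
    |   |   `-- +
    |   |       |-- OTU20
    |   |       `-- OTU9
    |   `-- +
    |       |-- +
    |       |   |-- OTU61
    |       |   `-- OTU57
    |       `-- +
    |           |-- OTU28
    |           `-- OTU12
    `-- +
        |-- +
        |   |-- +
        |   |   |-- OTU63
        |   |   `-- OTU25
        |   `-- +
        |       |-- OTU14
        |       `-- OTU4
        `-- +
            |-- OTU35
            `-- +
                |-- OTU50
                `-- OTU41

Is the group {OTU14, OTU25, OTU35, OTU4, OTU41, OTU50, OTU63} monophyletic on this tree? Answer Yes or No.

Yes

The most recent common ancestor of these taxa subtends (((OTU63,OTU25),(OTU14,OTU4)),(OTU35,(OTU50,OTU41))).
That clade has exactly 7 tips — every listed taxon and nothing else — so the group is monophyletic.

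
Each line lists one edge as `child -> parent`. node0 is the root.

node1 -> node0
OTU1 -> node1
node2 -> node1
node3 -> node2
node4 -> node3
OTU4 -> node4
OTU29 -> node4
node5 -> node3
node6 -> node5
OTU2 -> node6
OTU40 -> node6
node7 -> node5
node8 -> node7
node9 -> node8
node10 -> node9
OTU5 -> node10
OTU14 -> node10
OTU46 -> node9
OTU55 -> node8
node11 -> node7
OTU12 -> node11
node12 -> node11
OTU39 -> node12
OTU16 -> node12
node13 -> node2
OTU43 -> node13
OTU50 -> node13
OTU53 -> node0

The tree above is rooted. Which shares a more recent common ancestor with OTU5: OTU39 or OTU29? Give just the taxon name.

The MRCA of OTU5 and OTU39 subtends ((((OTU5,OTU14),OTU46),OTU55),(OTU12,(OTU39,OTU16))) (7 taxa).
The MRCA of OTU5 and OTU29 subtends ((OTU4,OTU29),((OTU2,OTU40),((((OTU5,OTU14),OTU46),OTU55),(OTU12,(OTU39,OTU16))))) (11 taxa).
The first is nested inside the second, so OTU5 shares a more recent common ancestor with OTU39.

OTU39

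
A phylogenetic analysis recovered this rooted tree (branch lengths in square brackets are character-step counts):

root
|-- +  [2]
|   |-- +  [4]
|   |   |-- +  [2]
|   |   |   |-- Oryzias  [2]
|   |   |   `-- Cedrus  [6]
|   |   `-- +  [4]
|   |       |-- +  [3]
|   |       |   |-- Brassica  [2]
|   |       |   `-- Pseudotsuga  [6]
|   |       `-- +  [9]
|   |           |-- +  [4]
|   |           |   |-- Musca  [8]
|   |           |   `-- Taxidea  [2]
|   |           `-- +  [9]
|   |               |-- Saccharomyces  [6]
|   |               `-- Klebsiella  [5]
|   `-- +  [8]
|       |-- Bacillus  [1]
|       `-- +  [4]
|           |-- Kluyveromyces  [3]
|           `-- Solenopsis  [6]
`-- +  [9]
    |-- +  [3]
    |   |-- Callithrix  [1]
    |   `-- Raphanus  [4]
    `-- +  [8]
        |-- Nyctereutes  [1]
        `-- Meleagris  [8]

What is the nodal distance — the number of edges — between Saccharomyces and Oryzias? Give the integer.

The MRCA of Saccharomyces and Oryzias is the node subtending ((Oryzias,Cedrus),((Brassica,Pseudotsuga),((Musca,Taxidea),(Saccharomyces,Klebsiella)))).
From Saccharomyces up to that node: 4 branches. From Oryzias up to the same node: 2 branches. Total: 4 + 2 = 6.

6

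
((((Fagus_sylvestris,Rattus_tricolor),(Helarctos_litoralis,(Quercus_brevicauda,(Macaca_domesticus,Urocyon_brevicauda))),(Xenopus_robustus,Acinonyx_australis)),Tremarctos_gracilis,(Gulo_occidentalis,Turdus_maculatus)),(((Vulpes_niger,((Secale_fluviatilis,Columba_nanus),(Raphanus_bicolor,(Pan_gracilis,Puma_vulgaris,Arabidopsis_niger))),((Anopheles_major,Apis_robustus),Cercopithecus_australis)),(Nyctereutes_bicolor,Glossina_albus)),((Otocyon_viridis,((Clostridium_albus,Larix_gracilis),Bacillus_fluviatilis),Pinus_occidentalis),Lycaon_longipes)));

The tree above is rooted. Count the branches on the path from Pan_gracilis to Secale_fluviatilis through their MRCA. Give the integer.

5

The MRCA of Pan_gracilis and Secale_fluviatilis is the node subtending ((Secale_fluviatilis,Columba_nanus),(Raphanus_bicolor,(Pan_gracilis,Puma_vulgaris,Arabidopsis_niger))).
From Pan_gracilis up to that node: 3 branches. From Secale_fluviatilis up to the same node: 2 branches. Total: 3 + 2 = 5.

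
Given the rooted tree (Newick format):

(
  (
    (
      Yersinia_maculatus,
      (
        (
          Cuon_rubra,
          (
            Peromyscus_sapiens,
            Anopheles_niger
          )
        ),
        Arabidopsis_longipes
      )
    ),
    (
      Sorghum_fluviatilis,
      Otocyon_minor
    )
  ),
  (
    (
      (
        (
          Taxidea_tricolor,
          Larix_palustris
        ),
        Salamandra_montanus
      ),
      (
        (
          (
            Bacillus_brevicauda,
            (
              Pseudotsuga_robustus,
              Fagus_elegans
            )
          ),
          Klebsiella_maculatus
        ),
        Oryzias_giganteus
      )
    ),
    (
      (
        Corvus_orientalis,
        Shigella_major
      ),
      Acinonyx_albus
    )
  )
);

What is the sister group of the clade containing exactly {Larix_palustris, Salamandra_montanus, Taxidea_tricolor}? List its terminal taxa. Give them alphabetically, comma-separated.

Bacillus_brevicauda, Fagus_elegans, Klebsiella_maculatus, Oryzias_giganteus, Pseudotsuga_robustus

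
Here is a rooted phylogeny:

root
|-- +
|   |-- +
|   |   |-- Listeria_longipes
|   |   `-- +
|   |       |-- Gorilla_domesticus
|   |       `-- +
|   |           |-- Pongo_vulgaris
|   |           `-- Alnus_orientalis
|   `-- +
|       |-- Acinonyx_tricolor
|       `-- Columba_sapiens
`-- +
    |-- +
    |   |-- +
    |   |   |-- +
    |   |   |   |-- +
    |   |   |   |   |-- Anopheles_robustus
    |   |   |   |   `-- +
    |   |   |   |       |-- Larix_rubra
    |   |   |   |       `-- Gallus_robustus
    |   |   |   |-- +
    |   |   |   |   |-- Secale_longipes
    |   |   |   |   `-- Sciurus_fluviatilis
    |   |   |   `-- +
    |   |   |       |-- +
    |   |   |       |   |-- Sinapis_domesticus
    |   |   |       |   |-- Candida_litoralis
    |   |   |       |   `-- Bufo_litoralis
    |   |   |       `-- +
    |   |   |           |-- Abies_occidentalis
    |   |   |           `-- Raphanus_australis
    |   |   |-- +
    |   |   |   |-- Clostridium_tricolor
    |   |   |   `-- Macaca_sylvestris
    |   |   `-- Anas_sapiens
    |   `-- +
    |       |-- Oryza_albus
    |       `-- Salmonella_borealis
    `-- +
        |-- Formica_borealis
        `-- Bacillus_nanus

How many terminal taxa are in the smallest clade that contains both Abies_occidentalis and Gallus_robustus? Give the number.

10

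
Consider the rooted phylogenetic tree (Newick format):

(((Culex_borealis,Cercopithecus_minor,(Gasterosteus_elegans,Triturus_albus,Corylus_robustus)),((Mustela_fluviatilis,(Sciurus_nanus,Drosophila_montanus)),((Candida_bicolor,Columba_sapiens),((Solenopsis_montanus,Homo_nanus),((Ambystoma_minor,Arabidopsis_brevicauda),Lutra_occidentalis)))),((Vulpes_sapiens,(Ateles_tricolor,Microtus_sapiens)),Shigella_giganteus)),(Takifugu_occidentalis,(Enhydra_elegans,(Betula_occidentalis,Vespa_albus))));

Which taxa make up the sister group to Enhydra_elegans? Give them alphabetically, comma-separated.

Enhydra_elegans attaches to the tree at the node subtending (Enhydra_elegans,(Betula_occidentalis,Vespa_albus)).
The other lineage descending from that same node — the sister group — is (Betula_occidentalis,Vespa_albus); its 2 tips in alphabetical order are the answer.

Betula_occidentalis, Vespa_albus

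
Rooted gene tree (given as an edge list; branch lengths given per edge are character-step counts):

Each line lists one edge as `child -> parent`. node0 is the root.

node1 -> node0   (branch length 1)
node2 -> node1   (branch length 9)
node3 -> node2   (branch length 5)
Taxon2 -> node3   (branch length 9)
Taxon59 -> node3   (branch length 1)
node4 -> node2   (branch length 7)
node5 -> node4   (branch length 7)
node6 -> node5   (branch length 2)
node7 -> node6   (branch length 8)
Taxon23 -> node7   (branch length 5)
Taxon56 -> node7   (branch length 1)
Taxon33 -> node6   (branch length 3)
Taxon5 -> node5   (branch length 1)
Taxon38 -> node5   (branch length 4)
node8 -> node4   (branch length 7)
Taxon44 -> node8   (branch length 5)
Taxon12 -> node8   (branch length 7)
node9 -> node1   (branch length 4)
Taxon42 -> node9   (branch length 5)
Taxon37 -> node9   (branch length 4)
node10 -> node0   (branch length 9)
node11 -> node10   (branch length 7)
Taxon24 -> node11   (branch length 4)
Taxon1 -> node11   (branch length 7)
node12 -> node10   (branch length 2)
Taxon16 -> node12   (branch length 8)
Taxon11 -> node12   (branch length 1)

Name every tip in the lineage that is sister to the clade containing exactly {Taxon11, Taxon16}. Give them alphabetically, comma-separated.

Taxon1, Taxon24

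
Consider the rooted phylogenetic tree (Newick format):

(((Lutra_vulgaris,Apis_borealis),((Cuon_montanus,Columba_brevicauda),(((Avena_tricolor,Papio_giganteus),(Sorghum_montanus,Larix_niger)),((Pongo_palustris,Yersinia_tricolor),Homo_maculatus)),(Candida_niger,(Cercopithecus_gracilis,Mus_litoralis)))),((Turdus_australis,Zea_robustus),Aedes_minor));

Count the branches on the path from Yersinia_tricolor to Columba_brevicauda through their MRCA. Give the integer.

6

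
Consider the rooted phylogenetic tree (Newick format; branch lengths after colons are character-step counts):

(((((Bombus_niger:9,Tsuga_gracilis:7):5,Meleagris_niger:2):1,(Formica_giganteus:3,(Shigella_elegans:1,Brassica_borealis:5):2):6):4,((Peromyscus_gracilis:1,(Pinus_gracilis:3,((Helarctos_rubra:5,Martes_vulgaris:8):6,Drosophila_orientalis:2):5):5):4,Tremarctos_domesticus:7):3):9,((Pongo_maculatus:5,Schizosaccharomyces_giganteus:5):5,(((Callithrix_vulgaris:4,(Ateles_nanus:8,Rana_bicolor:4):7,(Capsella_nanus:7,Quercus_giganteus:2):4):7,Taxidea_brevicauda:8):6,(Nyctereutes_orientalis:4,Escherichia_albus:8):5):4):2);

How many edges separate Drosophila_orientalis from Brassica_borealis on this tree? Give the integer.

The MRCA of Drosophila_orientalis and Brassica_borealis is the node subtending ((((Bombus_niger,Tsuga_gracilis),Meleagris_niger),(Formica_giganteus,(Shigella_elegans,Brassica_borealis))),((Peromyscus_gracilis,(Pinus_gracilis,((Helarctos_rubra,Martes_vulgaris),Drosophila_orientalis))),Tremarctos_domesticus)).
From Drosophila_orientalis up to that node: 5 branches. From Brassica_borealis up to the same node: 4 branches. Total: 5 + 4 = 9.

9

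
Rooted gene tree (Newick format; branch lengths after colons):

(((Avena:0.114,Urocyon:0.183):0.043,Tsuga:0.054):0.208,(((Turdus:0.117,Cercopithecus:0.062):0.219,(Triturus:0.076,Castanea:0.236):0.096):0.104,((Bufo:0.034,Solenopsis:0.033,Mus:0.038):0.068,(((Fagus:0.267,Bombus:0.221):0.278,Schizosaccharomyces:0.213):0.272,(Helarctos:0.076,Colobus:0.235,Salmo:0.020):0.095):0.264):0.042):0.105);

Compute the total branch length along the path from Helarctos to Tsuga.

0.844

The path runs Helarctos → … → MRCA → … → Tsuga; the MRCA is the root of the tree.
Branch lengths along that path: 0.076 + 0.095 + 0.264 + 0.042 + 0.105 + 0.208 + 0.054 = 0.844.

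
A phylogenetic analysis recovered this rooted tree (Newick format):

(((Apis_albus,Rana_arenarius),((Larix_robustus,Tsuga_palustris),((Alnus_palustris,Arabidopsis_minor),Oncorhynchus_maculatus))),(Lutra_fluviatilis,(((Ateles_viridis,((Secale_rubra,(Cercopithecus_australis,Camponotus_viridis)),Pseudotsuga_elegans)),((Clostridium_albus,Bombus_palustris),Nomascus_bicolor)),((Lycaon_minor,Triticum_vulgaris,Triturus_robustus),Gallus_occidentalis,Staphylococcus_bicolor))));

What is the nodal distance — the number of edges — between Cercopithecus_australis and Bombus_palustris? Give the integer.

8

The MRCA of Cercopithecus_australis and Bombus_palustris is the node subtending ((Ateles_viridis,((Secale_rubra,(Cercopithecus_australis,Camponotus_viridis)),Pseudotsuga_elegans)),((Clostridium_albus,Bombus_palustris),Nomascus_bicolor)).
From Cercopithecus_australis up to that node: 5 branches. From Bombus_palustris up to the same node: 3 branches. Total: 5 + 3 = 8.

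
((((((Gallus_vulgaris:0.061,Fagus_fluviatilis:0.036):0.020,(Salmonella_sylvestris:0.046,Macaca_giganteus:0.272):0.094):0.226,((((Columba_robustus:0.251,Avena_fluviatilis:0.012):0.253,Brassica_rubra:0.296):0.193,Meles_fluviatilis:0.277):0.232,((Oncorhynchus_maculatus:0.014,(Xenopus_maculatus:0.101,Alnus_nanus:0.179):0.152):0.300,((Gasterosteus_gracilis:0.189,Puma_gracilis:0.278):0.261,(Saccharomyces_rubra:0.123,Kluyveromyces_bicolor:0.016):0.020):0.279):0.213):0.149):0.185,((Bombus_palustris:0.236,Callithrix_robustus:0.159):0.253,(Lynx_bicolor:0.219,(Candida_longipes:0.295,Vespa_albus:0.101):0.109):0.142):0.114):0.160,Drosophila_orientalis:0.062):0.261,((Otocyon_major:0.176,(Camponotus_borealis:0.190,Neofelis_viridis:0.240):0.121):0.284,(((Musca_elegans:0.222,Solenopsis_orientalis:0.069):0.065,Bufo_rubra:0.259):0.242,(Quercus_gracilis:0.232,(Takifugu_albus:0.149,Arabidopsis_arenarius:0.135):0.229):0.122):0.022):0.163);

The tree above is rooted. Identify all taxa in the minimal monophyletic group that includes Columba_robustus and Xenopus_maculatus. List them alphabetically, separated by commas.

Alnus_nanus, Avena_fluviatilis, Brassica_rubra, Columba_robustus, Gasterosteus_gracilis, Kluyveromyces_bicolor, Meles_fluviatilis, Oncorhynchus_maculatus, Puma_gracilis, Saccharomyces_rubra, Xenopus_maculatus

Tracing Columba_robustus: it sits inside (Columba_robustus,Avena_fluviatilis).
Tracing Xenopus_maculatus: it sits inside (Xenopus_maculatus,Alnus_nanus).
The smallest clade enclosing both is ((((Columba_robustus,Avena_fluviatilis),Brassica_rubra),Meles_fluviatilis),((Oncorhynchus_maculatus,(Xenopus_maculatus,Alnus_nanus)),((Gasterosteus_gracilis,Puma_gracilis),(Saccharomyces_rubra,Kluyveromyces_bicolor)))); the answer is its 11 terminal taxa in alphabetical order.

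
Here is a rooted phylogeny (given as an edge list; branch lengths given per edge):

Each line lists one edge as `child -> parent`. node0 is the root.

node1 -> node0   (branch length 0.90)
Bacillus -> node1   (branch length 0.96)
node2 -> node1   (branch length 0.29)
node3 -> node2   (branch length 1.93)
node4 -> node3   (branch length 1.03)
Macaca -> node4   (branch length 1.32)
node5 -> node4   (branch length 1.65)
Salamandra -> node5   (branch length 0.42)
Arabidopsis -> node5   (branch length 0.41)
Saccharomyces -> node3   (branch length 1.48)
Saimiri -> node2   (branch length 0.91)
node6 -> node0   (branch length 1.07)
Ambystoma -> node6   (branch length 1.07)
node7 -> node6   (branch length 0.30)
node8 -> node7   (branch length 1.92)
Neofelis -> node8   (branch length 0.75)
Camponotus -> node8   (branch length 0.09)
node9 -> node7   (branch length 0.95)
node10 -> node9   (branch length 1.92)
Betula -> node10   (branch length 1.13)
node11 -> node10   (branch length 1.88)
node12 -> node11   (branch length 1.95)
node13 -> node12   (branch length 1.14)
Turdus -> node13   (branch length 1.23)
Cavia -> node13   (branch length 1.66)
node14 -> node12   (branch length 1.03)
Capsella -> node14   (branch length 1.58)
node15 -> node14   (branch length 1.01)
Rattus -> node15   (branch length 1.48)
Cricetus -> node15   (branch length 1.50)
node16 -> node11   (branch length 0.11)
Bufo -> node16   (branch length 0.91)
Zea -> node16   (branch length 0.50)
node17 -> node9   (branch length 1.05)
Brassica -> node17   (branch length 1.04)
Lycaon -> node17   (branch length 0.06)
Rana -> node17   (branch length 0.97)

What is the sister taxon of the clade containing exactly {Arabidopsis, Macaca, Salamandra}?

Saccharomyces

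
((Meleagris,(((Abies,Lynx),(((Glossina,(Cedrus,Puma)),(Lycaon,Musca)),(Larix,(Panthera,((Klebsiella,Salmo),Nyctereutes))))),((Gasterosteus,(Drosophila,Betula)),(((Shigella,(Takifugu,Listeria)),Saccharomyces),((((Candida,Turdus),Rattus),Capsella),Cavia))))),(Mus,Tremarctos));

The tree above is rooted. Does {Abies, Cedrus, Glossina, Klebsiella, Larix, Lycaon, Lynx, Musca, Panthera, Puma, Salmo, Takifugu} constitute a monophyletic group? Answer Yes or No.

No

The MRCA of the listed taxa subtends (((Abies,Lynx),(((Glossina,(Cedrus,Puma)),(Lycaon,Musca)),(Larix,(Panthera,((Klebsiella,Salmo),Nyctereutes))))),((Gasterosteus,(Drosophila,Betula)),(((Shigella,(Takifugu,Listeria)),Saccharomyces),((((Candida,Turdus),Rattus),Capsella),Cavia)))).
That clade also contains Betula, Candida, Capsella, Cavia, Drosophila, Gasterosteus, Listeria, Nyctereutes, Rattus, Saccharomyces, Shigella, Turdus, which are not in the proposed group, so the group is not monophyletic.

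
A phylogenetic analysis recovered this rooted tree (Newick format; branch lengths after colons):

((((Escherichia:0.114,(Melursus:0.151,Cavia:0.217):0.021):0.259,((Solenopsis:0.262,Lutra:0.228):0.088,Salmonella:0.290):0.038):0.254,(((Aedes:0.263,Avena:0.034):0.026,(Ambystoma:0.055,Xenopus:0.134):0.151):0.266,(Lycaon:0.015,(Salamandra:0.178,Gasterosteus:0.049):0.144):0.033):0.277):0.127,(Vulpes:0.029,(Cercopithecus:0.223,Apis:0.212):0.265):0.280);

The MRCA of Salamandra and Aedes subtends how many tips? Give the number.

The MRCA of Salamandra and Aedes is the node subtending (((Aedes,Avena),(Ambystoma,Xenopus)),(Lycaon,(Salamandra,Gasterosteus))).
That clade contains 7 terminal taxa: Aedes, Ambystoma, Avena, Gasterosteus, Lycaon, Salamandra, Xenopus.

7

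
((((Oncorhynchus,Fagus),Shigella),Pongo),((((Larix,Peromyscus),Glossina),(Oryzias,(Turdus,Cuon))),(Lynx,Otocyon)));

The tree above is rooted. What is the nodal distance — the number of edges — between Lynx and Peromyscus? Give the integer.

6

The MRCA of Lynx and Peromyscus is the node subtending ((((Larix,Peromyscus),Glossina),(Oryzias,(Turdus,Cuon))),(Lynx,Otocyon)).
From Lynx up to that node: 2 branches. From Peromyscus up to the same node: 4 branches. Total: 2 + 4 = 6.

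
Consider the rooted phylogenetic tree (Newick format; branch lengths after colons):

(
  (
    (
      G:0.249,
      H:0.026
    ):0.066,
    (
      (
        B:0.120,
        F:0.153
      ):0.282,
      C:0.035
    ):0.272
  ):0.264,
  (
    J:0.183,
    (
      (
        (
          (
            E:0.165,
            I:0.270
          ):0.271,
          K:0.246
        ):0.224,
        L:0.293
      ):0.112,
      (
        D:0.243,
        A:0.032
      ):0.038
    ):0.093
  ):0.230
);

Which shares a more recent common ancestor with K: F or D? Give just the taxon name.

D

The MRCA of K and D subtends ((((E,I),K),L),(D,A)) (6 taxa).
The MRCA of K and F is the root, subtending the entire tree (12 taxa).
The first is nested inside the second, so K shares a more recent common ancestor with D.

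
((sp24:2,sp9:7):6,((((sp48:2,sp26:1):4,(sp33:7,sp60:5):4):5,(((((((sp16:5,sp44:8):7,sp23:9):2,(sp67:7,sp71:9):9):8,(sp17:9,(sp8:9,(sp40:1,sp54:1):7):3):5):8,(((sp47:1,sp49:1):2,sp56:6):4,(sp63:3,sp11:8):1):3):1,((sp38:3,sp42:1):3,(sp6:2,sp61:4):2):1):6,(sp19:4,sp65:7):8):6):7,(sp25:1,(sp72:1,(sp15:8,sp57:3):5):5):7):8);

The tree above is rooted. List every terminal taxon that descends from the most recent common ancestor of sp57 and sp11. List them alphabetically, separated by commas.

sp11, sp15, sp16, sp17, sp19, sp23, sp25, sp26, sp33, sp38, sp40, sp42, sp44, sp47, sp48, sp49, sp54, sp56, sp57, sp6, sp60, sp61, sp63, sp65, sp67, sp71, sp72, sp8

Tracing sp57: it sits inside (sp15,sp57).
Tracing sp11: it sits inside (sp63,sp11).
The smallest clade enclosing both is ((((sp48,sp26),(sp33,sp60)),(((((((sp16,sp44),sp23),(sp67,sp71)),(sp17,(sp8,(sp40,sp54)))),(((sp47,sp49),sp56),(sp63,sp11))),((sp38,sp42),(sp6,sp61))),(sp19,sp65))),(sp25,(sp72,(sp15,sp57)))); the answer is its 28 terminal taxa in alphabetical order.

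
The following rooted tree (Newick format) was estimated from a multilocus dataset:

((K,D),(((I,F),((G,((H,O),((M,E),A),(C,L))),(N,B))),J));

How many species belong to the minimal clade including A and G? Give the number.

The MRCA of A and G is the node subtending (G,((H,O),((M,E),A),(C,L))).
That clade contains 8 terminal taxa: A, C, E, G, H, L, M, O.

8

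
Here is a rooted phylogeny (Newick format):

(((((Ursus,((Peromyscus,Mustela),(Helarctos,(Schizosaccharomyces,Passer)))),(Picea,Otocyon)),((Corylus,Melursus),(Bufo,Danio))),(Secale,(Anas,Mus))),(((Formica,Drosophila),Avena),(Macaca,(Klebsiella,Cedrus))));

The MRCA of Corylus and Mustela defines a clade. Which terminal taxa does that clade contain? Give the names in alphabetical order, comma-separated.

Tracing Corylus: it sits inside (Corylus,Melursus).
Tracing Mustela: it sits inside (Peromyscus,Mustela).
The smallest clade enclosing both is (((Ursus,((Peromyscus,Mustela),(Helarctos,(Schizosaccharomyces,Passer)))),(Picea,Otocyon)),((Corylus,Melursus),(Bufo,Danio))); the answer is its 12 terminal taxa in alphabetical order.

Bufo, Corylus, Danio, Helarctos, Melursus, Mustela, Otocyon, Passer, Peromyscus, Picea, Schizosaccharomyces, Ursus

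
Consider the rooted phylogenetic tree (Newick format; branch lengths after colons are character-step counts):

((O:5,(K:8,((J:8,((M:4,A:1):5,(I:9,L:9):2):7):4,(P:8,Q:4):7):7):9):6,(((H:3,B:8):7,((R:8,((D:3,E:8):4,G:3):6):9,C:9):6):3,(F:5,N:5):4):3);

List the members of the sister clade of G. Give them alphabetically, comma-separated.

D, E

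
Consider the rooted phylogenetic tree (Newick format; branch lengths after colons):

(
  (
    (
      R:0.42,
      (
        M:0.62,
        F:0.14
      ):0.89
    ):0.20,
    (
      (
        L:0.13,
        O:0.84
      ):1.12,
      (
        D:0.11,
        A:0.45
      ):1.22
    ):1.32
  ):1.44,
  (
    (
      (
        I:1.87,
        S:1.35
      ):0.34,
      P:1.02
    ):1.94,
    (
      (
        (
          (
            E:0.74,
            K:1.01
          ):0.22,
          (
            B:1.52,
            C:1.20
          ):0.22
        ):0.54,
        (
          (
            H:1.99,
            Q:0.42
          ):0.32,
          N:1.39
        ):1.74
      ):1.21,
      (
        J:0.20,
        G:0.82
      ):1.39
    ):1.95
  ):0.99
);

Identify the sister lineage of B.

C

B attaches to the tree at the node subtending (B,C).
The other lineage descending from that same node — the sister group — is the single tip C.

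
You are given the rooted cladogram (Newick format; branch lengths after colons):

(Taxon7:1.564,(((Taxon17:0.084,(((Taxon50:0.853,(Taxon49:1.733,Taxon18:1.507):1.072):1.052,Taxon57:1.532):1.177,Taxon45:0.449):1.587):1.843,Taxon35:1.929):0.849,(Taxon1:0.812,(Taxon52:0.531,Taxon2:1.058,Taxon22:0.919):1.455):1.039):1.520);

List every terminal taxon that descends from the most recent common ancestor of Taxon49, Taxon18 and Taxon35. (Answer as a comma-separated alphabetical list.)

Tracing Taxon49: it sits inside (Taxon49,Taxon18).
Tracing Taxon18: it sits inside (Taxon49,Taxon18).
Tracing Taxon35: it sits inside ((Taxon17,(((Taxon50,(Taxon49,Taxon18)),Taxon57),Taxon45)),Taxon35).
The smallest clade enclosing all 3 is ((Taxon17,(((Taxon50,(Taxon49,Taxon18)),Taxon57),Taxon45)),Taxon35); the answer is its 7 terminal taxa in alphabetical order.

Taxon17, Taxon18, Taxon35, Taxon45, Taxon49, Taxon50, Taxon57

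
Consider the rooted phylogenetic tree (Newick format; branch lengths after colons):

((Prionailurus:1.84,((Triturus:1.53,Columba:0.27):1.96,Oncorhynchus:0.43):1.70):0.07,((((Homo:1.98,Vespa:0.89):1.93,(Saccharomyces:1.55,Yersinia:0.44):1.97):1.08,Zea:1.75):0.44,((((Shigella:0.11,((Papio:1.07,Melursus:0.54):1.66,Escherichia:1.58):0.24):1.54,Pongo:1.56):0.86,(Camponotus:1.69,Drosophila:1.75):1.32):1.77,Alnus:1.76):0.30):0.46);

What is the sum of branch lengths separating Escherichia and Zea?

The path runs Escherichia → … → MRCA → … → Zea; the MRCA is the node subtending ((((Homo,Vespa),(Saccharomyces,Yersinia)),Zea),((((Shigella,((Papio,Melursus),Escherichia)),Pongo),(Camponotus,Drosophila)),Alnus)).
Branch lengths along that path: 1.58 + 0.24 + 1.54 + 0.86 + 1.77 + 0.30 + 0.44 + 1.75 = 8.48.

8.48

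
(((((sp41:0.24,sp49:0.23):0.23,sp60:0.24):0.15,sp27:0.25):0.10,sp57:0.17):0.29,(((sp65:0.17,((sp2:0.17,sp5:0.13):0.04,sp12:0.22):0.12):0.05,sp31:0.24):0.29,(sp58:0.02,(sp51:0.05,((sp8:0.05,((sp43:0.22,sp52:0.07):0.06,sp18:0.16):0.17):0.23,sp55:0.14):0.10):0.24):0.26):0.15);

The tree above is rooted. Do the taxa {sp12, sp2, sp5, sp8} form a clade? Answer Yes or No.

No

The MRCA of the listed taxa subtends (((sp65,((sp2,sp5),sp12)),sp31),(sp58,(sp51,((sp8,((sp43,sp52),sp18)),sp55)))).
That clade also contains sp18, sp31, sp43, sp51, sp52, sp55, sp58, sp65, which are not in the proposed group, so the group is not monophyletic.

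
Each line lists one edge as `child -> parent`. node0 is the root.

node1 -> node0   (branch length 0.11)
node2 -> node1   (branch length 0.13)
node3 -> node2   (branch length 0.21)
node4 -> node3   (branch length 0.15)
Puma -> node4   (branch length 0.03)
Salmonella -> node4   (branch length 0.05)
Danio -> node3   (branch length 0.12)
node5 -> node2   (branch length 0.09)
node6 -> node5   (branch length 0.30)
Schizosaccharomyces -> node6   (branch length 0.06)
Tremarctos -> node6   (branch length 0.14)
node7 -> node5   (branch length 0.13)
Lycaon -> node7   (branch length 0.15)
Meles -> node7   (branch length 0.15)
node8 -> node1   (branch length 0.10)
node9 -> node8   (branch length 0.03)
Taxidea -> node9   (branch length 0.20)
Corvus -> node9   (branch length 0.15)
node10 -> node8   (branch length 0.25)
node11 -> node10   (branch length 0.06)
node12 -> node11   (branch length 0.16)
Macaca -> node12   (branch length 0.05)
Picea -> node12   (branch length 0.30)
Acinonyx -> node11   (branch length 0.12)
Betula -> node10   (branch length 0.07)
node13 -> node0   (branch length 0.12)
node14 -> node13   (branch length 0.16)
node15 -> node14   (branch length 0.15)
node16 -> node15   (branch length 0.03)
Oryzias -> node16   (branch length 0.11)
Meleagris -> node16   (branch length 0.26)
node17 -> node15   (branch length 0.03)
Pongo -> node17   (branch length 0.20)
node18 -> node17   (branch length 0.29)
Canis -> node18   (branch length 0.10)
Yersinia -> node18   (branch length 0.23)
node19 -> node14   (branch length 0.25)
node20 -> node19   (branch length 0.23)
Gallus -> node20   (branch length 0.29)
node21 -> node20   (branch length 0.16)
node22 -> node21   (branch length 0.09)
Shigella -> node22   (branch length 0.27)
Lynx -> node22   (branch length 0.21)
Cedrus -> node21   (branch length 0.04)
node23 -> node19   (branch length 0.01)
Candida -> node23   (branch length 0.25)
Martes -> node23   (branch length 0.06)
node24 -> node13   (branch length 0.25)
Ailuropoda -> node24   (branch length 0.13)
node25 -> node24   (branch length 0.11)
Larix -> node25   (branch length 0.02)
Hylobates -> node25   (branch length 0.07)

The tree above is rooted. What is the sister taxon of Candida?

Martes

Candida attaches to the tree at the node subtending (Candida,Martes).
The other lineage descending from that same node — the sister group — is the single tip Martes.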